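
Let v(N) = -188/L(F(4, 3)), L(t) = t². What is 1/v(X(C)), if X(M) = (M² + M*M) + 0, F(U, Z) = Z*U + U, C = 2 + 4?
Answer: -64/47 ≈ -1.3617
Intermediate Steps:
C = 6
F(U, Z) = U + U*Z (F(U, Z) = U*Z + U = U + U*Z)
X(M) = 2*M² (X(M) = (M² + M²) + 0 = 2*M² + 0 = 2*M²)
v(N) = -47/64 (v(N) = -188*1/(16*(1 + 3)²) = -188/((4*4)²) = -188/(16²) = -188/256 = -188*1/256 = -47/64)
1/v(X(C)) = 1/(-47/64) = -64/47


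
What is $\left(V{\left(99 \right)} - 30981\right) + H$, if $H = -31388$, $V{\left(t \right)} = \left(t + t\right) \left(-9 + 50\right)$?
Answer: $-54251$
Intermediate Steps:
$V{\left(t \right)} = 82 t$ ($V{\left(t \right)} = 2 t 41 = 82 t$)
$\left(V{\left(99 \right)} - 30981\right) + H = \left(82 \cdot 99 - 30981\right) - 31388 = \left(8118 - 30981\right) - 31388 = -22863 - 31388 = -54251$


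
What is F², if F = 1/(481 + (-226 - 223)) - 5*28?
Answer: 20061441/1024 ≈ 19591.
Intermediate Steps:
F = -4479/32 (F = 1/(481 - 449) - 140 = 1/32 - 140 = -4479/32 ≈ -139.97)
F² = (-4479/32)² = 20061441/1024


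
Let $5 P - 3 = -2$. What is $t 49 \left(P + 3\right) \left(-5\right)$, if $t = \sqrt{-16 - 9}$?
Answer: $- 3920 i \approx - 3920.0 i$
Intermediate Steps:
$P = \frac{1}{5}$ ($P = \frac{3}{5} + \frac{1}{5} \left(-2\right) = \frac{3}{5} - \frac{2}{5} = \frac{1}{5} \approx 0.2$)
$t = 5 i$ ($t = \sqrt{-25} = 5 i \approx 5.0 i$)
$t 49 \left(P + 3\right) \left(-5\right) = 5 i 49 \left(\frac{1}{5} + 3\right) \left(-5\right) = 245 i \frac{16}{5} \left(-5\right) = 245 i \left(-16\right) = - 3920 i$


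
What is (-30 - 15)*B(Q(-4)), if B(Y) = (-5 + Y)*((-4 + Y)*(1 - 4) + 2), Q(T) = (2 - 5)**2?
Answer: 2340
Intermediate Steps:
Q(T) = 9 (Q(T) = (-3)**2 = 9)
B(Y) = (-5 + Y)*(14 - 3*Y) (B(Y) = (-5 + Y)*((-4 + Y)*(-3) + 2) = (-5 + Y)*((12 - 3*Y) + 2) = (-5 + Y)*(14 - 3*Y))
(-30 - 15)*B(Q(-4)) = (-30 - 15)*(-70 - 3*9**2 + 29*9) = -45*(-70 - 3*81 + 261) = -45*(-70 - 243 + 261) = -45*(-52) = 2340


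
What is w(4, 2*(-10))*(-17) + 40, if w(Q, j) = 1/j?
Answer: 817/20 ≈ 40.850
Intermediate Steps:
w(4, 2*(-10))*(-17) + 40 = -17/(2*(-10)) + 40 = -17/(-20) + 40 = -1/20*(-17) + 40 = 17/20 + 40 = 817/20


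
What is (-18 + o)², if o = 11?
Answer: 49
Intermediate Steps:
(-18 + o)² = (-18 + 11)² = (-7)² = 49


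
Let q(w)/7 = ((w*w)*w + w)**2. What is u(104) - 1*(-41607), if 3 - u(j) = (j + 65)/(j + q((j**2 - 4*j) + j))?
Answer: 30094053579929306153474853827/723240893533508919814344 ≈ 41610.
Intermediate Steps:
q(w) = 7*(w + w**3)**2 (q(w) = 7*((w*w)*w + w)**2 = 7*(w**2*w + w)**2 = 7*(w**3 + w)**2 = 7*(w + w**3)**2)
u(j) = 3 - (65 + j)/(j + 7*(1 + (j**2 - 3*j)**2)**2*(j**2 - 3*j)**2) (u(j) = 3 - (j + 65)/(j + 7*((j**2 - 4*j) + j)**2*(1 + ((j**2 - 4*j) + j)**2)**2) = 3 - (65 + j)/(j + 7*(j**2 - 3*j)**2*(1 + (j**2 - 3*j)**2)**2) = 3 - (65 + j)/(j + 7*(1 + (j**2 - 3*j)**2)**2*(j**2 - 3*j)**2))
u(104) - 1*(-41607) = (-65 + 2*104 + 21*104**2*(1 + 104**2*(-3 + 104)**2)**2*(-3 + 104)**2)/(104*(1 + 7*104*(1 + 104**2*(-3 + 104)**2)**2*(-3 + 104)**2)) - 1*(-41607) = (-65 + 208 + 21*10816*(1 + 10816*101**2)**2*101**2)/(104*(1 + 7*104*(1 + 10816*101**2)**2*101**2)) + 41607 = (-65 + 208 + 21*10816*(1 + 10816*10201)**2*10201)/(104*(1 + 7*104*(1 + 10816*10201)**2*10201)) + 41607 = (-65 + 208 + 21*10816*(1 + 110334016)**2*10201)/(104*(1 + 7*104*(1 + 110334016)**2*10201)) + 41607 = (-65 + 208 + 21*10816*110334017**2*10201)/(104*(1 + 7*104*110334017**2*10201)) + 41607 = (-65 + 208 + 21*10816*12173595307356289*10201)/(104*(1 + 7*104*12173595307356289*10201)) + 41607 = (-65 + 208 + 28206394847806847872759104)/(104*(1 + 90405111691688614976792)) + 41607 = (1/104)*28206394847806847872759247/90405111691688614976793 + 41607 = (1/104)*(1/90405111691688614976793)*28206394847806847872759247 + 41607 = 2169722680600526759443019/723240893533508919814344 + 41607 = 30094053579929306153474853827/723240893533508919814344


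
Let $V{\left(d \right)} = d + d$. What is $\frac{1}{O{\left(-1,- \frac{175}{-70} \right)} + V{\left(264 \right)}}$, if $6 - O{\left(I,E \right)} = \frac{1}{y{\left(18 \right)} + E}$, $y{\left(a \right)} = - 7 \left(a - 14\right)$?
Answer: $\frac{51}{27236} \approx 0.0018725$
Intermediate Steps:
$V{\left(d \right)} = 2 d$
$y{\left(a \right)} = 98 - 7 a$ ($y{\left(a \right)} = - 7 \left(-14 + a\right) = 98 - 7 a$)
$O{\left(I,E \right)} = 6 - \frac{1}{-28 + E}$ ($O{\left(I,E \right)} = 6 - \frac{1}{\left(98 - 126\right) + E} = 6 - \frac{1}{-28 + E}$)
$\frac{1}{O{\left(-1,- \frac{175}{-70} \right)} + V{\left(264 \right)}} = \frac{1}{\frac{-169 + 6 \left(- \frac{175}{-70}\right)}{-28 - \frac{175}{-70}} + 2 \cdot 264} = \frac{1}{\frac{-169 + 6 \left(\left(-175\right) \left(- \frac{1}{70}\right)\right)}{-28 - - \frac{5}{2}} + 528} = \frac{1}{\frac{-169 + 6 \cdot \frac{5}{2}}{-28 + \frac{5}{2}} + 528} = \frac{1}{\frac{-169 + 15}{- \frac{51}{2}} + 528} = \frac{1}{\left(- \frac{2}{51}\right) \left(-154\right) + 528} = \frac{1}{\frac{308}{51} + 528} = \frac{1}{\frac{27236}{51}} = \frac{51}{27236}$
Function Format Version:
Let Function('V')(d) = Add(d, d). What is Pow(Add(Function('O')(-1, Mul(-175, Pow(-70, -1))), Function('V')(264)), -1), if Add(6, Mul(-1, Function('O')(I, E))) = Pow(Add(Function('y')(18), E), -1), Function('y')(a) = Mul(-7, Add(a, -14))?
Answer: Rational(51, 27236) ≈ 0.0018725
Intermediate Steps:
Function('V')(d) = Mul(2, d)
Function('y')(a) = Add(98, Mul(-7, a)) (Function('y')(a) = Mul(-7, Add(-14, a)) = Add(98, Mul(-7, a)))
Function('O')(I, E) = Add(6, Mul(-1, Pow(Add(-28, E), -1))) (Function('O')(I, E) = Add(6, Mul(-1, Pow(Add(Add(98, Mul(-7, 18)), E), -1))) = Add(6, Mul(-1, Pow(Add(Add(98, -126), E), -1))) = Add(6, Mul(-1, Pow(Add(-28, E), -1))))
Pow(Add(Function('O')(-1, Mul(-175, Pow(-70, -1))), Function('V')(264)), -1) = Pow(Add(Mul(Pow(Add(-28, Mul(-175, Pow(-70, -1))), -1), Add(-169, Mul(6, Mul(-175, Pow(-70, -1))))), Mul(2, 264)), -1) = Pow(Add(Mul(Pow(Add(-28, Mul(-175, Rational(-1, 70))), -1), Add(-169, Mul(6, Mul(-175, Rational(-1, 70))))), 528), -1) = Pow(Add(Mul(Pow(Add(-28, Rational(5, 2)), -1), Add(-169, Mul(6, Rational(5, 2)))), 528), -1) = Pow(Add(Mul(Pow(Rational(-51, 2), -1), Add(-169, 15)), 528), -1) = Pow(Add(Mul(Rational(-2, 51), -154), 528), -1) = Pow(Add(Rational(308, 51), 528), -1) = Pow(Rational(27236, 51), -1) = Rational(51, 27236)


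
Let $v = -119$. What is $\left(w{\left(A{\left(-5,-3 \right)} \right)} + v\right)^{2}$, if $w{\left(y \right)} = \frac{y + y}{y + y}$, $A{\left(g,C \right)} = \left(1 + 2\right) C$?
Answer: $13924$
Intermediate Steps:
$A{\left(g,C \right)} = 3 C$
$w{\left(y \right)} = 1$ ($w{\left(y \right)} = \frac{2 y}{2 y} = 2 y \frac{1}{2 y} = 1$)
$\left(w{\left(A{\left(-5,-3 \right)} \right)} + v\right)^{2} = \left(1 - 119\right)^{2} = \left(-118\right)^{2} = 13924$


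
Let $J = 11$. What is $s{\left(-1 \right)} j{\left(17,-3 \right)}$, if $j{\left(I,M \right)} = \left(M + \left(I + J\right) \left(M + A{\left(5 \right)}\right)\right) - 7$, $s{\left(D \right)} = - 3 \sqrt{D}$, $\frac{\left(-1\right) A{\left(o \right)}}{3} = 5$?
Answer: $1542 i \approx 1542.0 i$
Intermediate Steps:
$A{\left(o \right)} = -15$ ($A{\left(o \right)} = \left(-3\right) 5 = -15$)
$j{\left(I,M \right)} = -7 + M + \left(-15 + M\right) \left(11 + I\right)$ ($j{\left(I,M \right)} = \left(M + \left(I + 11\right) \left(M - 15\right)\right) - 7 = \left(M + \left(11 + I\right) \left(-15 + M\right)\right) - 7 = \left(M + \left(-15 + M\right) \left(11 + I\right)\right) - 7 = -7 + M + \left(-15 + M\right) \left(11 + I\right)$)
$s{\left(-1 \right)} j{\left(17,-3 \right)} = - 3 \sqrt{-1} \left(-172 - 255 + 12 \left(-3\right) + 17 \left(-3\right)\right) = - 3 i \left(-172 - 255 - 36 - 51\right) = - 3 i \left(-514\right) = 1542 i$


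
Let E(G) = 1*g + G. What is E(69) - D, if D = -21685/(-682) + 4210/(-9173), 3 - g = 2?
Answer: 241873735/6255986 ≈ 38.663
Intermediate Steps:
g = 1 (g = 3 - 1*2 = 3 - 2 = 1)
E(G) = 1 + G (E(G) = 1*1 + G = 1 + G)
D = 196045285/6255986 (D = -21685*(-1/682) + 4210*(-1/9173) = 21685/682 - 4210/9173 = 196045285/6255986 ≈ 31.337)
E(69) - D = (1 + 69) - 1*196045285/6255986 = 70 - 196045285/6255986 = 241873735/6255986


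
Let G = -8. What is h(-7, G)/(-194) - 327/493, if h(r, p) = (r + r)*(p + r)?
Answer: -83484/47821 ≈ -1.7458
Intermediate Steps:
h(r, p) = 2*r*(p + r) (h(r, p) = (2*r)*(p + r) = 2*r*(p + r))
h(-7, G)/(-194) - 327/493 = (2*(-7)*(-8 - 7))/(-194) - 327/493 = (2*(-7)*(-15))*(-1/194) - 327*1/493 = 210*(-1/194) - 327/493 = -105/97 - 327/493 = -83484/47821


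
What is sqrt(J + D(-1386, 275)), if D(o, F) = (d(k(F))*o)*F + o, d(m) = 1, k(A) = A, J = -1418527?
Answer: I*sqrt(1801063) ≈ 1342.0*I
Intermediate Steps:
D(o, F) = o + F*o (D(o, F) = (1*o)*F + o = o*F + o = F*o + o = o + F*o)
sqrt(J + D(-1386, 275)) = sqrt(-1418527 - 1386*(1 + 275)) = sqrt(-1418527 - 1386*276) = sqrt(-1418527 - 382536) = sqrt(-1801063) = I*sqrt(1801063)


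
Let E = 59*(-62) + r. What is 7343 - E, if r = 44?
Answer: 10957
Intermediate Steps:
E = -3614 (E = 59*(-62) + 44 = -3658 + 44 = -3614)
7343 - E = 7343 - 1*(-3614) = 7343 + 3614 = 10957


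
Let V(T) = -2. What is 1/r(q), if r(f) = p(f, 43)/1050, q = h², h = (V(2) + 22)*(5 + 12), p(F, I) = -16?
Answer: -525/8 ≈ -65.625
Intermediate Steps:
h = 340 (h = (-2 + 22)*(5 + 12) = 20*17 = 340)
q = 115600 (q = 340² = 115600)
r(f) = -8/525 (r(f) = -16/1050 = -16*1/1050 = -8/525)
1/r(q) = 1/(-8/525) = -525/8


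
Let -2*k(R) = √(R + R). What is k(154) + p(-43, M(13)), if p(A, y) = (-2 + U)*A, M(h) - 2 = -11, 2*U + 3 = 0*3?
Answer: 301/2 - √77 ≈ 141.73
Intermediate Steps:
U = -3/2 (U = -3/2 + (0*3)/2 = -3/2 + (½)*0 = -3/2 + 0 = -3/2 ≈ -1.5000)
M(h) = -9 (M(h) = 2 - 11 = -9)
k(R) = -√2*√R/2 (k(R) = -√(R + R)/2 = -√2*√R/2)
p(A, y) = -7*A/2 (p(A, y) = (-2 - 3/2)*A = -7*A/2)
k(154) + p(-43, M(13)) = -√2*√154/2 - 7/2*(-43) = -√77 + 301/2 = 301/2 - √77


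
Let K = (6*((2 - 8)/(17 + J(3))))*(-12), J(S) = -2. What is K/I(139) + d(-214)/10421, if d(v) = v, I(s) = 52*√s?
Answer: -214/10421 + 36*√139/9035 ≈ 0.026441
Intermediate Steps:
K = 144/5 (K = (6*((2 - 8)/(17 - 2)))*(-12) = (6*(-6/15))*(-12) = (6*(-6*1/15))*(-12) = (6*(-⅖))*(-12) = -12/5*(-12) = 144/5 ≈ 28.800)
K/I(139) + d(-214)/10421 = 144/(5*((52*√139))) - 214/10421 = 144*(√139/7228)/5 - 214*1/10421 = 36*√139/9035 - 214/10421 = -214/10421 + 36*√139/9035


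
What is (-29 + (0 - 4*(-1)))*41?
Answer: -1025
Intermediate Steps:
(-29 + (0 - 4*(-1)))*41 = (-29 + (0 + 4))*41 = (-29 + 4)*41 = -25*41 = -1025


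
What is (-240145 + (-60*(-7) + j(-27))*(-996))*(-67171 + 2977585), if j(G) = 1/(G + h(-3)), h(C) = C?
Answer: -9581545643826/5 ≈ -1.9163e+12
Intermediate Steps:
j(G) = 1/(-3 + G) (j(G) = 1/(G - 3) = 1/(-3 + G))
(-240145 + (-60*(-7) + j(-27))*(-996))*(-67171 + 2977585) = (-240145 + (-60*(-7) + 1/(-3 - 27))*(-996))*(-67171 + 2977585) = (-240145 + (420 + 1/(-30))*(-996))*2910414 = (-240145 + (420 - 1/30)*(-996))*2910414 = (-240145 + (12599/30)*(-996))*2910414 = (-240145 - 2091434/5)*2910414 = -3292159/5*2910414 = -9581545643826/5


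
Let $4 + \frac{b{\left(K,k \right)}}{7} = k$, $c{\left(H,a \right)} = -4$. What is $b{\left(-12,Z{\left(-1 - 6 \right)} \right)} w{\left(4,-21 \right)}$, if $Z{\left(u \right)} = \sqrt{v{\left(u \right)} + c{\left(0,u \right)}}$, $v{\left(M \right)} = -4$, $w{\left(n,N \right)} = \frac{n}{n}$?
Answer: $-28 + 14 i \sqrt{2} \approx -28.0 + 19.799 i$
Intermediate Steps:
$w{\left(n,N \right)} = 1$
$Z{\left(u \right)} = 2 i \sqrt{2}$ ($Z{\left(u \right)} = \sqrt{-4 - 4} = \sqrt{-8} = 2 i \sqrt{2}$)
$b{\left(K,k \right)} = -28 + 7 k$
$b{\left(-12,Z{\left(-1 - 6 \right)} \right)} w{\left(4,-21 \right)} = \left(-28 + 7 \cdot 2 i \sqrt{2}\right) 1 = \left(-28 + 14 i \sqrt{2}\right) 1 = -28 + 14 i \sqrt{2}$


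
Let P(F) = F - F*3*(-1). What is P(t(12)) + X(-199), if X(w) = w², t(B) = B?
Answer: 39649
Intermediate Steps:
P(F) = 4*F (P(F) = F - 3*F*(-1) = F - (-3)*F = F + 3*F = 4*F)
P(t(12)) + X(-199) = 4*12 + (-199)² = 48 + 39601 = 39649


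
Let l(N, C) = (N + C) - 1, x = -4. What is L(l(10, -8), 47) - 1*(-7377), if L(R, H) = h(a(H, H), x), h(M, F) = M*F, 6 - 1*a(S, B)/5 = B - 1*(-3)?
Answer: 8257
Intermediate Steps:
l(N, C) = -1 + C + N (l(N, C) = (C + N) - 1 = -1 + C + N)
a(S, B) = 15 - 5*B (a(S, B) = 30 - 5*(B - 1*(-3)) = 30 - 5*(B + 3) = 30 - 5*(3 + B) = 30 + (-15 - 5*B) = 15 - 5*B)
h(M, F) = F*M
L(R, H) = -60 + 20*H (L(R, H) = -4*(15 - 5*H) = -60 + 20*H)
L(l(10, -8), 47) - 1*(-7377) = (-60 + 20*47) - 1*(-7377) = (-60 + 940) + 7377 = 880 + 7377 = 8257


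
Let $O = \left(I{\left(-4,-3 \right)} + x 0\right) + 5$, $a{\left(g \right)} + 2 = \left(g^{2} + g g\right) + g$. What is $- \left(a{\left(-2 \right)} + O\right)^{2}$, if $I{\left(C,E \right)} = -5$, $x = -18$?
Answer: $-16$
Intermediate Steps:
$a{\left(g \right)} = -2 + g + 2 g^{2}$ ($a{\left(g \right)} = -2 + \left(\left(g^{2} + g g\right) + g\right) = -2 + \left(\left(g^{2} + g^{2}\right) + g\right) = -2 + \left(2 g^{2} + g\right) = -2 + \left(g + 2 g^{2}\right) = -2 + g + 2 g^{2}$)
$O = 0$ ($O = \left(-5 - 0\right) + 5 = \left(-5 + 0\right) + 5 = -5 + 5 = 0$)
$- \left(a{\left(-2 \right)} + O\right)^{2} = - \left(\left(-2 - 2 + 2 \left(-2\right)^{2}\right) + 0\right)^{2} = - \left(\left(-2 - 2 + 2 \cdot 4\right) + 0\right)^{2} = - \left(\left(-2 - 2 + 8\right) + 0\right)^{2} = - \left(4 + 0\right)^{2} = - 4^{2} = \left(-1\right) 16 = -16$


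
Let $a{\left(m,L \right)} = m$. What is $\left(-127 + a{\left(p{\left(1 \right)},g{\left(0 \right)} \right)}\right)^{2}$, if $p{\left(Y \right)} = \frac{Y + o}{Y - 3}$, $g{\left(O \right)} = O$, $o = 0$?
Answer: $\frac{65025}{4} \approx 16256.0$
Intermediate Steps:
$p{\left(Y \right)} = \frac{Y}{-3 + Y}$ ($p{\left(Y \right)} = \frac{Y + 0}{Y - 3} = \frac{Y}{-3 + Y}$)
$\left(-127 + a{\left(p{\left(1 \right)},g{\left(0 \right)} \right)}\right)^{2} = \left(-127 + 1 \frac{1}{-3 + 1}\right)^{2} = \left(-127 + 1 \frac{1}{-2}\right)^{2} = \left(-127 + 1 \left(- \frac{1}{2}\right)\right)^{2} = \left(-127 - \frac{1}{2}\right)^{2} = \left(- \frac{255}{2}\right)^{2} = \frac{65025}{4}$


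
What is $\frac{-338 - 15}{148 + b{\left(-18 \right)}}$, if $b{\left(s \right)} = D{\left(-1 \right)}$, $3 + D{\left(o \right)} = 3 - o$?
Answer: $- \frac{353}{149} \approx -2.3691$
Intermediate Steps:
$D{\left(o \right)} = - o$ ($D{\left(o \right)} = -3 - \left(-3 + o\right) = - o$)
$b{\left(s \right)} = 1$ ($b{\left(s \right)} = \left(-1\right) \left(-1\right) = 1$)
$\frac{-338 - 15}{148 + b{\left(-18 \right)}} = \frac{-338 - 15}{148 + 1} = - \frac{353}{149}$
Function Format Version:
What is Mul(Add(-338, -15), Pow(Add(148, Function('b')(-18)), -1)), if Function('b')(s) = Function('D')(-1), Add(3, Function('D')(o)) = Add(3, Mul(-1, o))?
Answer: Rational(-353, 149) ≈ -2.3691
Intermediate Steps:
Function('D')(o) = Mul(-1, o) (Function('D')(o) = Add(-3, Add(3, Mul(-1, o))) = Mul(-1, o))
Function('b')(s) = 1 (Function('b')(s) = Mul(-1, -1) = 1)
Mul(Add(-338, -15), Pow(Add(148, Function('b')(-18)), -1)) = Mul(Add(-338, -15), Pow(Add(148, 1), -1)) = Mul(-353, Pow(149, -1)) = Mul(-353, Rational(1, 149)) = Rational(-353, 149)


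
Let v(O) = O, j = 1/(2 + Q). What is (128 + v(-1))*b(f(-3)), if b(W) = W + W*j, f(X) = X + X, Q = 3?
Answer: -4572/5 ≈ -914.40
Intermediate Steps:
j = 1/5 (j = 1/(2 + 3) = 1/5 ≈ 0.20000)
f(X) = 2*X
b(W) = 6*W/5 (b(W) = W + W*(1/5) = W + W/5 = 6*W/5)
(128 + v(-1))*b(f(-3)) = (128 - 1)*(6*(2*(-3))/5) = 127*((6/5)*(-6)) = 127*(-36/5) = -4572/5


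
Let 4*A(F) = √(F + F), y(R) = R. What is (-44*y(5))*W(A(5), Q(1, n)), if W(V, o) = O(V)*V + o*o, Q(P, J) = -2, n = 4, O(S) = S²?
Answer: -880 - 275*√10/8 ≈ -988.70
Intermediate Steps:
A(F) = √2*√F/4 (A(F) = √(F + F)/4 = √(2*F)/4 = (√2*√F)/4 = √2*√F/4)
W(V, o) = V³ + o² (W(V, o) = V²*V + o*o = V³ + o²)
(-44*y(5))*W(A(5), Q(1, n)) = (-44*5)*((√2*√5/4)³ + (-2)²) = -220*((√10/4)³ + 4) = -220*(5*√10/32 + 4) = -220*(4 + 5*√10/32) = -880 - 275*√10/8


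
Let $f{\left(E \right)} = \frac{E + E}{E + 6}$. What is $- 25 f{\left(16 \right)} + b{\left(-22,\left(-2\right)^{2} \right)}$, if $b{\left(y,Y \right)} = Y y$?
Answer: $- \frac{1368}{11} \approx -124.36$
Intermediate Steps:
$f{\left(E \right)} = \frac{2 E}{6 + E}$
$- 25 f{\left(16 \right)} + b{\left(-22,\left(-2\right)^{2} \right)} = - 25 \cdot 2 \cdot 16 \frac{1}{6 + 16} + \left(-2\right)^{2} \left(-22\right) = - 25 \cdot 2 \cdot 16 \cdot \frac{1}{22} + 4 \left(-22\right) = - 25 \cdot 2 \cdot 16 \cdot \frac{1}{22} - 88 = \left(-25\right) \frac{16}{11} - 88 = - \frac{400}{11} - 88 = - \frac{1368}{11}$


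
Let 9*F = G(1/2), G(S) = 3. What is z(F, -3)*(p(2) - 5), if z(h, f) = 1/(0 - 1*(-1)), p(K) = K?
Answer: -3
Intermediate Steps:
F = 1/3 (F = (1/9)*3 = 1/3 ≈ 0.33333)
z(h, f) = 1 (z(h, f) = 1/(0 + 1) = 1/1 = 1)
z(F, -3)*(p(2) - 5) = 1*(2 - 5) = 1*(-3) = -3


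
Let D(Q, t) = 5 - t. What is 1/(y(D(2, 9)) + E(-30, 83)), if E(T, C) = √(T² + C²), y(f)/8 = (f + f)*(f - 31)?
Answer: 2240/5009811 - √7789/5009811 ≈ 0.00042951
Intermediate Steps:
y(f) = 16*f*(-31 + f) (y(f) = 8*((f + f)*(f - 31)) = 8*((2*f)*(-31 + f)) = 8*(2*f*(-31 + f)) = 16*f*(-31 + f))
E(T, C) = √(C² + T²)
1/(y(D(2, 9)) + E(-30, 83)) = 1/(16*(5 - 1*9)*(-31 + (5 - 1*9)) + √(83² + (-30)²)) = 1/(16*(5 - 9)*(-31 + (5 - 9)) + √(6889 + 900)) = 1/(16*(-4)*(-31 - 4) + √7789) = 1/(16*(-4)*(-35) + √7789) = 1/(2240 + √7789)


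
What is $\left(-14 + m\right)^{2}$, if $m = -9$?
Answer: $529$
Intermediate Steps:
$\left(-14 + m\right)^{2} = \left(-14 - 9\right)^{2} = \left(-23\right)^{2} = 529$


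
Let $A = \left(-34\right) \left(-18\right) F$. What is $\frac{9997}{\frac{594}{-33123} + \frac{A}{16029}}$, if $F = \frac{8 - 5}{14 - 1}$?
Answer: $- \frac{2555555833181}{2331930} \approx -1.0959 \cdot 10^{6}$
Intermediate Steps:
$F = \frac{3}{13} \approx 0.23077$
$A = \frac{1836}{13}$ ($A = \left(-34\right) \left(-18\right) \frac{3}{13} = 612 \cdot \frac{3}{13} = \frac{1836}{13} \approx 141.23$)
$\frac{9997}{\frac{594}{-33123} + \frac{A}{16029}} = \frac{9997}{\frac{594}{-33123} + \frac{1836}{13 \cdot 16029}} = \frac{9997}{594 \left(- \frac{1}{33123}\right) + \frac{1836}{13} \cdot \frac{1}{16029}} = \frac{9997}{- \frac{198}{11041} + \frac{204}{23153}} = \frac{9997}{- \frac{2331930}{255632273}} = 9997 \left(- \frac{255632273}{2331930}\right) = - \frac{2555555833181}{2331930}$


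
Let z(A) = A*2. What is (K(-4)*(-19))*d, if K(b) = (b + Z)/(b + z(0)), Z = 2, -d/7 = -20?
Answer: -1330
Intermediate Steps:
z(A) = 2*A
d = 140 (d = -7*(-20) = 140)
K(b) = (2 + b)/b (K(b) = (b + 2)/(b + 2*0) = (2 + b)/(b + 0) = (2 + b)/b)
(K(-4)*(-19))*d = (((2 - 4)/(-4))*(-19))*140 = (-¼*(-2)*(-19))*140 = ((½)*(-19))*140 = -19/2*140 = -1330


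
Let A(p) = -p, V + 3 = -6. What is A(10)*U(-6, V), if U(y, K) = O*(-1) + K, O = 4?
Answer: 130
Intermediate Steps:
V = -9 (V = -3 - 6 = -9)
U(y, K) = -4 + K (U(y, K) = 4*(-1) + K = -4 + K)
A(10)*U(-6, V) = (-1*10)*(-4 - 9) = -10*(-13) = 130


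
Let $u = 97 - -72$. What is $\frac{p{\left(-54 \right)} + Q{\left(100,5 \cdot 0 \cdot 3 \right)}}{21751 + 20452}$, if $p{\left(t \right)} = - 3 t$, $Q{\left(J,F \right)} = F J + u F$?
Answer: $\frac{162}{42203} \approx 0.0038386$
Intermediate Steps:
$u = 169$ ($u = 97 + 72 = 169$)
$Q{\left(J,F \right)} = 169 F + F J$ ($Q{\left(J,F \right)} = F J + 169 F = 169 F + F J$)
$\frac{p{\left(-54 \right)} + Q{\left(100,5 \cdot 0 \cdot 3 \right)}}{21751 + 20452} = \frac{\left(-3\right) \left(-54\right) + 5 \cdot 0 \cdot 3 \left(169 + 100\right)}{21751 + 20452} = \frac{162 + 0 \cdot 3 \cdot 269}{42203} = \left(162 + 0 \cdot 269\right) \frac{1}{42203} = \left(162 + 0\right) \frac{1}{42203} = 162 \cdot \frac{1}{42203} = \frac{162}{42203}$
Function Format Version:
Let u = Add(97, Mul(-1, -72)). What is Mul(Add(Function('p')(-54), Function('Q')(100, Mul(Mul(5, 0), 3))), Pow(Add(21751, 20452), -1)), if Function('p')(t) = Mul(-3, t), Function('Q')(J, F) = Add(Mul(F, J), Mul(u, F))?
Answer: Rational(162, 42203) ≈ 0.0038386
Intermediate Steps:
u = 169 (u = Add(97, 72) = 169)
Function('Q')(J, F) = Add(Mul(169, F), Mul(F, J)) (Function('Q')(J, F) = Add(Mul(F, J), Mul(169, F)) = Add(Mul(169, F), Mul(F, J)))
Mul(Add(Function('p')(-54), Function('Q')(100, Mul(Mul(5, 0), 3))), Pow(Add(21751, 20452), -1)) = Mul(Add(Mul(-3, -54), Mul(Mul(Mul(5, 0), 3), Add(169, 100))), Pow(Add(21751, 20452), -1)) = Mul(Add(162, Mul(Mul(0, 3), 269)), Pow(42203, -1)) = Mul(Add(162, Mul(0, 269)), Rational(1, 42203)) = Mul(Add(162, 0), Rational(1, 42203)) = Mul(162, Rational(1, 42203)) = Rational(162, 42203)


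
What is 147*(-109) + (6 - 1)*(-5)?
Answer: -16048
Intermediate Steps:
147*(-109) + (6 - 1)*(-5) = -16023 + 5*(-5) = -16023 - 25 = -16048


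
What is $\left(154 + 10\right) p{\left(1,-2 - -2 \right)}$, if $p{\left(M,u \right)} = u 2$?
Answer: $0$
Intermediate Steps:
$p{\left(M,u \right)} = 2 u$
$\left(154 + 10\right) p{\left(1,-2 - -2 \right)} = \left(154 + 10\right) 2 \left(-2 - -2\right) = 164 \cdot 2 \left(-2 + 2\right) = 164 \cdot 2 \cdot 0 = 164 \cdot 0 = 0$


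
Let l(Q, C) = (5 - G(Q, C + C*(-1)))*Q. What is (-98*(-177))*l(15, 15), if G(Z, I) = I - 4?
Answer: 2341710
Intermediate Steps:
G(Z, I) = -4 + I
l(Q, C) = 9*Q (l(Q, C) = (5 - (-4 + (C + C*(-1))))*Q = (5 - (-4 + (C - C)))*Q = (5 - (-4 + 0))*Q = (5 - 1*(-4))*Q = (5 + 4)*Q = 9*Q)
(-98*(-177))*l(15, 15) = (-98*(-177))*(9*15) = 17346*135 = 2341710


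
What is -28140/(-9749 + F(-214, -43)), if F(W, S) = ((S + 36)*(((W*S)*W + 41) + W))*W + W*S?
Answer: 5628/590032649 ≈ 9.5385e-6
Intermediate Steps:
F(W, S) = S*W + W*(36 + S)*(41 + W + S*W**2) (F(W, S) = ((36 + S)*(((S*W)*W + 41) + W))*W + S*W = ((36 + S)*((S*W**2 + 41) + W))*W + S*W = ((36 + S)*((41 + S*W**2) + W))*W + S*W = ((36 + S)*(41 + W + S*W**2))*W + S*W = W*(36 + S)*(41 + W + S*W**2) + S*W = S*W + W*(36 + S)*(41 + W + S*W**2))
-28140/(-9749 + F(-214, -43)) = -28140/(-9749 - 214*(1476 + 36*(-214) + 42*(-43) - 43*(-214) + (-43)**2*(-214)**2 + 36*(-43)*(-214)**2)) = -28140/(-9749 - 214*(1476 - 7704 - 1806 + 9202 + 1849*45796 + 36*(-43)*45796)) = -28140/(-9749 - 214*(1476 - 7704 - 1806 + 9202 + 84676804 - 70892208)) = -28140/(-9749 - 214*13785764) = -28140/(-9749 - 2950153496) = -28140/(-2950163245) = -28140*(-1/2950163245) = 5628/590032649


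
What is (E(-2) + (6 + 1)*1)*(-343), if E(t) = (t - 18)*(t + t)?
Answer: -29841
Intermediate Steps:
E(t) = 2*t*(-18 + t) (E(t) = (-18 + t)*(2*t) = 2*t*(-18 + t))
(E(-2) + (6 + 1)*1)*(-343) = (2*(-2)*(-18 - 2) + (6 + 1)*1)*(-343) = (2*(-2)*(-20) + 7*1)*(-343) = (80 + 7)*(-343) = 87*(-343) = -29841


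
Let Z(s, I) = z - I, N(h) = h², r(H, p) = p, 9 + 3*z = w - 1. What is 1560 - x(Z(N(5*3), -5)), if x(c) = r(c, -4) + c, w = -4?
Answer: 4691/3 ≈ 1563.7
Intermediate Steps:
z = -14/3 (z = -3 + (-4 - 1)/3 = -3 + (⅓)*(-5) = -3 - 5/3 = -14/3 ≈ -4.6667)
Z(s, I) = -14/3 - I
x(c) = -4 + c
1560 - x(Z(N(5*3), -5)) = 1560 - (-4 + (-14/3 - 1*(-5))) = 1560 - (-4 + (-14/3 + 5)) = 1560 - (-4 + ⅓) = 1560 - 1*(-11/3) = 1560 + 11/3 = 4691/3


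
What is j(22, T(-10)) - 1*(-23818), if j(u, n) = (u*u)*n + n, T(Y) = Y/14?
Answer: 164301/7 ≈ 23472.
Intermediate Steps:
T(Y) = Y/14 (T(Y) = Y*(1/14) = Y/14)
j(u, n) = n + n*u**2 (j(u, n) = u**2*n + n = n*u**2 + n = n + n*u**2)
j(22, T(-10)) - 1*(-23818) = ((1/14)*(-10))*(1 + 22**2) - 1*(-23818) = -5*(1 + 484)/7 + 23818 = -5/7*485 + 23818 = -2425/7 + 23818 = 164301/7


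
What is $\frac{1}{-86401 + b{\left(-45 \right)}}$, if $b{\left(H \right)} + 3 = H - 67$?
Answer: $- \frac{1}{86516} \approx -1.1559 \cdot 10^{-5}$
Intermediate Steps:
$b{\left(H \right)} = -70 + H$ ($b{\left(H \right)} = -3 + \left(H - 67\right) = -3 + \left(-67 + H\right) = -70 + H$)
$\frac{1}{-86401 + b{\left(-45 \right)}} = \frac{1}{-86401 - 115} = \frac{1}{-86516} = - \frac{1}{86516}$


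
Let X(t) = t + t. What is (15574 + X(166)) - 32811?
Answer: -16905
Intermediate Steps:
X(t) = 2*t
(15574 + X(166)) - 32811 = (15574 + 2*166) - 32811 = (15574 + 332) - 32811 = 15906 - 32811 = -16905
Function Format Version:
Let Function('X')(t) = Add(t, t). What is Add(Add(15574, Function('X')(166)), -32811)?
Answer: -16905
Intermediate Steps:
Function('X')(t) = Mul(2, t)
Add(Add(15574, Function('X')(166)), -32811) = Add(Add(15574, Mul(2, 166)), -32811) = Add(Add(15574, 332), -32811) = Add(15906, -32811) = -16905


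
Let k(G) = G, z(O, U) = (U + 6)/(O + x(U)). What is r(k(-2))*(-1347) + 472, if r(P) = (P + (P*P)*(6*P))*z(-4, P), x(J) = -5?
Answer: -88384/3 ≈ -29461.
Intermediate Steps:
z(O, U) = (6 + U)/(-5 + O) (z(O, U) = (U + 6)/(O - 5) = (6 + U)/(-5 + O))
r(P) = (-2/3 - P/9)*(P + 6*P**3) (r(P) = (P + (P*P)*(6*P))*((6 + P)/(-5 - 4)) = (P + P**2*(6*P))*((6 + P)/(-9)) = (P + 6*P**3)*(-(6 + P)/9) = (P + 6*P**3)*(-2/3 - P/9) = (-2/3 - P/9)*(P + 6*P**3))
r(k(-2))*(-1347) + 472 = -1/9*(-2)*(1 + 6*(-2)**2)*(6 - 2)*(-1347) + 472 = -1/9*(-2)*(1 + 6*4)*4*(-1347) + 472 = -1/9*(-2)*(1 + 24)*4*(-1347) + 472 = -1/9*(-2)*25*4*(-1347) + 472 = (200/9)*(-1347) + 472 = -89800/3 + 472 = -88384/3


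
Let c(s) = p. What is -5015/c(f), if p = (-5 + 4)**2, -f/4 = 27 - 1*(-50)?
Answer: -5015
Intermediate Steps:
f = -308 (f = -4*(27 - 1*(-50)) = -4*(27 + 50) = -4*77 = -308)
p = 1 (p = (-1)**2 = 1)
c(s) = 1
-5015/c(f) = -5015/1 = -5015*1 = -5015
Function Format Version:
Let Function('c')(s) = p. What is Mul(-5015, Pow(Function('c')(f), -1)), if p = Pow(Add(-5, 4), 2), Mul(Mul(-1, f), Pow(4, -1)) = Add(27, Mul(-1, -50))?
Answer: -5015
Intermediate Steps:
f = -308 (f = Mul(-4, Add(27, Mul(-1, -50))) = Mul(-4, Add(27, 50)) = Mul(-4, 77) = -308)
p = 1 (p = Pow(-1, 2) = 1)
Function('c')(s) = 1
Mul(-5015, Pow(Function('c')(f), -1)) = Mul(-5015, Pow(1, -1)) = Mul(-5015, 1) = -5015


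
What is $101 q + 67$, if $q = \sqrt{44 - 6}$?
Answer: $67 + 101 \sqrt{38} \approx 689.61$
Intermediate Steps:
$q = \sqrt{38}$ ($q = \sqrt{44 - 6} = \sqrt{38} \approx 6.1644$)
$101 q + 67 = 101 \sqrt{38} + 67 = 67 + 101 \sqrt{38}$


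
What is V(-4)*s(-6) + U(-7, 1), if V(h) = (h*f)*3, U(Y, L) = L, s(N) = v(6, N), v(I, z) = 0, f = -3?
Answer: 1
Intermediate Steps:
s(N) = 0
V(h) = -9*h (V(h) = (h*(-3))*3 = -3*h*3 = -9*h)
V(-4)*s(-6) + U(-7, 1) = -9*(-4)*0 + 1 = 36*0 + 1 = 0 + 1 = 1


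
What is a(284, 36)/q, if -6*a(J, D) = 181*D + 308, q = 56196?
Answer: -853/42147 ≈ -0.020239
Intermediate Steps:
a(J, D) = -154/3 - 181*D/6 (a(J, D) = -(181*D + 308)/6 = -(308 + 181*D)/6 = -154/3 - 181*D/6)
a(284, 36)/q = (-154/3 - 181/6*36)/56196 = (-154/3 - 1086)*(1/56196) = -3412/3*1/56196 = -853/42147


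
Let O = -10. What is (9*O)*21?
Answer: -1890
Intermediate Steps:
(9*O)*21 = (9*(-10))*21 = -90*21 = -1890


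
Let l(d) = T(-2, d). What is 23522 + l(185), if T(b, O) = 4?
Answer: 23526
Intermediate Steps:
l(d) = 4
23522 + l(185) = 23522 + 4 = 23526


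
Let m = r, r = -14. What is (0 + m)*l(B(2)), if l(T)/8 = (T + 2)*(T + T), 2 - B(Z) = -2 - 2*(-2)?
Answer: 0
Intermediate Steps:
B(Z) = 0 (B(Z) = 2 - (-2 - 2*(-2)) = 2 - (-2 + 4) = 2 - 1*2 = 2 - 2 = 0)
m = -14
l(T) = 16*T*(2 + T) (l(T) = 8*((T + 2)*(T + T)) = 8*((2 + T)*(2*T)) = 8*(2*T*(2 + T)) = 16*T*(2 + T))
(0 + m)*l(B(2)) = (0 - 14)*(16*0*(2 + 0)) = -224*0*2 = -14*0 = 0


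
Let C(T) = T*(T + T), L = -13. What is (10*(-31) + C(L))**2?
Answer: 784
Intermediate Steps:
C(T) = 2*T**2 (C(T) = T*(2*T) = 2*T**2)
(10*(-31) + C(L))**2 = (10*(-31) + 2*(-13)**2)**2 = (-310 + 2*169)**2 = (-310 + 338)**2 = 28**2 = 784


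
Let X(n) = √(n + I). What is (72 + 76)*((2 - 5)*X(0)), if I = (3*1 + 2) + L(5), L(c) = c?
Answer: -444*√10 ≈ -1404.1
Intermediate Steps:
I = 10 (I = (3*1 + 2) + 5 = (3 + 2) + 5 = 5 + 5 = 10)
X(n) = √(10 + n) (X(n) = √(n + 10) = √(10 + n))
(72 + 76)*((2 - 5)*X(0)) = (72 + 76)*((2 - 5)*√(10 + 0)) = 148*(-3*√10) = -444*√10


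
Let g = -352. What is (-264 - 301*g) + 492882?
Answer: 598570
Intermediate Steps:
(-264 - 301*g) + 492882 = (-264 - 301*(-352)) + 492882 = (-264 + 105952) + 492882 = 105688 + 492882 = 598570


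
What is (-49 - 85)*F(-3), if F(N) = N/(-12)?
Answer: -67/2 ≈ -33.500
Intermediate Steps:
F(N) = -N/12 (F(N) = N*(-1/12) = -N/12)
(-49 - 85)*F(-3) = (-49 - 85)*(-1/12*(-3)) = -134*¼ = -67/2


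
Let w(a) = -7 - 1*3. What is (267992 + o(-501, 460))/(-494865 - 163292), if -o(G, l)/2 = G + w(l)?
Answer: -269014/658157 ≈ -0.40874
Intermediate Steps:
w(a) = -10 (w(a) = -7 - 3 = -10)
o(G, l) = 20 - 2*G (o(G, l) = -2*(G - 10) = -2*(-10 + G) = 20 - 2*G)
(267992 + o(-501, 460))/(-494865 - 163292) = (267992 + (20 - 2*(-501)))/(-494865 - 163292) = (267992 + (20 + 1002))/(-658157) = (267992 + 1022)*(-1/658157) = 269014*(-1/658157) = -269014/658157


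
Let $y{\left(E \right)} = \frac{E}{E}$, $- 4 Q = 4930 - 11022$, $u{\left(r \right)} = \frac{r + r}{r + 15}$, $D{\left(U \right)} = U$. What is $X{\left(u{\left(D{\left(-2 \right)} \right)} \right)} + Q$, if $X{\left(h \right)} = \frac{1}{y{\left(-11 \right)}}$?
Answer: $1524$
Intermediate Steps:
$u{\left(r \right)} = \frac{2 r}{15 + r}$
$Q = 1523$ ($Q = - \frac{4930 - 11022}{4} = \left(- \frac{1}{4}\right) \left(-6092\right) = 1523$)
$y{\left(E \right)} = 1$
$X{\left(h \right)} = 1$ ($X{\left(h \right)} = 1^{-1} = 1$)
$X{\left(u{\left(D{\left(-2 \right)} \right)} \right)} + Q = 1 + 1523 = 1524$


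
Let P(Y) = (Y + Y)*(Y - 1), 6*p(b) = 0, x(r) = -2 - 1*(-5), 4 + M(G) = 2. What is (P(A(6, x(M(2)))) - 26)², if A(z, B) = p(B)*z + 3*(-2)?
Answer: 3364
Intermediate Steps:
M(G) = -2 (M(G) = -4 + 2 = -2)
x(r) = 3 (x(r) = -2 + 5 = 3)
p(b) = 0 (p(b) = (⅙)*0 = 0)
A(z, B) = -6 (A(z, B) = 0*z + 3*(-2) = 0 - 6 = -6)
P(Y) = 2*Y*(-1 + Y) (P(Y) = (2*Y)*(-1 + Y) = 2*Y*(-1 + Y))
(P(A(6, x(M(2)))) - 26)² = (2*(-6)*(-1 - 6) - 26)² = (2*(-6)*(-7) - 26)² = (84 - 26)² = 58² = 3364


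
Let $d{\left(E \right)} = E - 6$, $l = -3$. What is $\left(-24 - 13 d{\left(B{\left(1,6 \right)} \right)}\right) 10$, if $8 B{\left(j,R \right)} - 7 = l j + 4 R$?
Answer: $85$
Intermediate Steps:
$B{\left(j,R \right)} = \frac{7}{8} + \frac{R}{2} - \frac{3 j}{8}$ ($B{\left(j,R \right)} = \frac{7}{8} + \frac{- 3 j + 4 R}{8} = \frac{7}{8} + \left(\frac{R}{2} - \frac{3 j}{8}\right) = \frac{7}{8} + \frac{R}{2} - \frac{3 j}{8}$)
$d{\left(E \right)} = -6 + E$ ($d{\left(E \right)} = E - 6 = -6 + E$)
$\left(-24 - 13 d{\left(B{\left(1,6 \right)} \right)}\right) 10 = \left(-24 - 13 \left(-6 + \left(\frac{7}{8} + \frac{1}{2} \cdot 6 - \frac{3}{8}\right)\right)\right) 10 = \left(-24 - 13 \left(-6 + \left(\frac{7}{8} + 3 - \frac{3}{8}\right)\right)\right) 10 = \left(-24 - 13 \left(-6 + \frac{7}{2}\right)\right) 10 = \left(-24 - - \frac{65}{2}\right) 10 = \left(-24 + \frac{65}{2}\right) 10 = \frac{17}{2} \cdot 10 = 85$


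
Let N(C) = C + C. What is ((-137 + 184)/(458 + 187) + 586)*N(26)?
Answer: 19656884/645 ≈ 30476.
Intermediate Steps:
N(C) = 2*C
((-137 + 184)/(458 + 187) + 586)*N(26) = ((-137 + 184)/(458 + 187) + 586)*(2*26) = (47/645 + 586)*52 = (378017/645)*52 = 19656884/645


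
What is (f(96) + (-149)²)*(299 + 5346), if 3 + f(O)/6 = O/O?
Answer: 125256905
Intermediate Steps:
f(O) = -12 (f(O) = -18 + 6*(O/O) = -18 + 6*1 = -18 + 6 = -12)
(f(96) + (-149)²)*(299 + 5346) = (-12 + (-149)²)*(299 + 5346) = (-12 + 22201)*5645 = 22189*5645 = 125256905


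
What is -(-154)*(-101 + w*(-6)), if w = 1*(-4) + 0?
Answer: -11858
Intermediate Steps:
w = -4 (w = -4 + 0 = -4)
-(-154)*(-101 + w*(-6)) = -(-154)*(-101 - 4*(-6)) = -(-154)*(-101 + 24) = -(-154)*(-77) = -1*11858 = -11858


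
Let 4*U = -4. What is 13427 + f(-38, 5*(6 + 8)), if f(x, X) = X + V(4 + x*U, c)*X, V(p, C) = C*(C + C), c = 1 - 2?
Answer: 13637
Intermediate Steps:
U = -1 (U = (¼)*(-4) = -1)
c = -1
V(p, C) = 2*C² (V(p, C) = C*(2*C) = 2*C²)
f(x, X) = 3*X (f(x, X) = X + (2*(-1)²)*X = X + (2*1)*X = X + 2*X = 3*X)
13427 + f(-38, 5*(6 + 8)) = 13427 + 3*(5*(6 + 8)) = 13427 + 3*(5*14) = 13427 + 3*70 = 13427 + 210 = 13637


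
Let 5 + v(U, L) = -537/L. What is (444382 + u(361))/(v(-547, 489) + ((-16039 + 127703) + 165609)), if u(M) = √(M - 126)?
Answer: 72434266/45194505 + 163*√235/45194505 ≈ 1.6028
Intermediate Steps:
v(U, L) = -5 - 537/L
u(M) = √(-126 + M)
(444382 + u(361))/(v(-547, 489) + ((-16039 + 127703) + 165609)) = (444382 + √(-126 + 361))/((-5 - 537/489) + ((-16039 + 127703) + 165609)) = (444382 + √235)/((-5 - 537*1/489) + (111664 + 165609)) = (444382 + √235)/((-5 - 179/163) + 277273) = (444382 + √235)/(-994/163 + 277273) = (444382 + √235)/(45194505/163) = (444382 + √235)*(163/45194505) = 72434266/45194505 + 163*√235/45194505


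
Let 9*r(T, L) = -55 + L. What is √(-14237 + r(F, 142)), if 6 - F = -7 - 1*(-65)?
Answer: I*√128046/3 ≈ 119.28*I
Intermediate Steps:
F = -52 (F = 6 - (-7 - 1*(-65)) = 6 - (-7 + 65) = 6 - 1*58 = 6 - 58 = -52)
r(T, L) = -55/9 + L/9 (r(T, L) = (-55 + L)/9 = -55/9 + L/9)
√(-14237 + r(F, 142)) = √(-14237 + (-55/9 + (⅑)*142)) = √(-14237 + (-55/9 + 142/9)) = √(-14237 + 29/3) = √(-42682/3) = I*√128046/3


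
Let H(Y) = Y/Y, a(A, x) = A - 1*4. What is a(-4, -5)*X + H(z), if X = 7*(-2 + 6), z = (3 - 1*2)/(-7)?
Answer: -223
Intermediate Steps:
a(A, x) = -4 + A (a(A, x) = A - 4 = -4 + A)
z = -⅐ (z = (3 - 2)*(-⅐) = 1*(-⅐) = -⅐ ≈ -0.14286)
X = 28 (X = 7*4 = 28)
H(Y) = 1
a(-4, -5)*X + H(z) = (-4 - 4)*28 + 1 = -8*28 + 1 = -224 + 1 = -223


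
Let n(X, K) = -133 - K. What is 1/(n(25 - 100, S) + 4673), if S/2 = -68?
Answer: 1/4676 ≈ 0.00021386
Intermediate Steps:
S = -136 (S = 2*(-68) = -136)
1/(n(25 - 100, S) + 4673) = 1/((-133 - 1*(-136)) + 4673) = 1/((-133 + 136) + 4673) = 1/(3 + 4673) = 1/4676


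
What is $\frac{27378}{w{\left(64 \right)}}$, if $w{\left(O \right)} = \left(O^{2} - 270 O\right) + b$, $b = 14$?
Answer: $- \frac{4563}{2195} \approx -2.0788$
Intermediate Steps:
$w{\left(O \right)} = 14 + O^{2} - 270 O$ ($w{\left(O \right)} = \left(O^{2} - 270 O\right) + 14 = 14 + O^{2} - 270 O$)
$\frac{27378}{w{\left(64 \right)}} = \frac{27378}{14 + 64^{2} - 17280} = \frac{27378}{14 + 4096 - 17280} = \frac{27378}{-13170} = 27378 \left(- \frac{1}{13170}\right) = - \frac{4563}{2195}$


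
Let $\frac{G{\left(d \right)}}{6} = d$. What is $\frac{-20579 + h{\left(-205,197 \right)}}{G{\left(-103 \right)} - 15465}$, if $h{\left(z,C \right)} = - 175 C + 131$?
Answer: $\frac{54923}{16083} \approx 3.415$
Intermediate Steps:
$G{\left(d \right)} = 6 d$
$h{\left(z,C \right)} = 131 - 175 C$
$\frac{-20579 + h{\left(-205,197 \right)}}{G{\left(-103 \right)} - 15465} = \frac{-20579 + \left(131 - 34475\right)}{6 \left(-103\right) - 15465} = \frac{-20579 + \left(131 - 34475\right)}{-618 - 15465} = \frac{-20579 - 34344}{-16083} = \left(-54923\right) \left(- \frac{1}{16083}\right) = \frac{54923}{16083}$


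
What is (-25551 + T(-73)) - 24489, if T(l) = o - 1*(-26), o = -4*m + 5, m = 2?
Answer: -50017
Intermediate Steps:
o = -3 (o = -4*2 + 5 = -8 + 5 = -3)
T(l) = 23 (T(l) = -3 - 1*(-26) = -3 + 26 = 23)
(-25551 + T(-73)) - 24489 = (-25551 + 23) - 24489 = -25528 - 24489 = -50017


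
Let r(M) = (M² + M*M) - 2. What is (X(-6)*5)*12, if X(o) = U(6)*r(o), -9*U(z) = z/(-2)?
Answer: 1400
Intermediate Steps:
U(z) = z/18 (U(z) = -z/(9*(-2)) = -z*(-1)/(9*2) = -(-1)*z/18 = z/18)
r(M) = -2 + 2*M² (r(M) = (M² + M²) - 2 = 2*M² - 2 = -2 + 2*M²)
X(o) = -⅔ + 2*o²/3 (X(o) = ((1/18)*6)*(-2 + 2*o²) = (-2 + 2*o²)/3 = -⅔ + 2*o²/3)
(X(-6)*5)*12 = ((-⅔ + (⅔)*(-6)²)*5)*12 = ((-⅔ + (⅔)*36)*5)*12 = ((-⅔ + 24)*5)*12 = ((70/3)*5)*12 = (350/3)*12 = 1400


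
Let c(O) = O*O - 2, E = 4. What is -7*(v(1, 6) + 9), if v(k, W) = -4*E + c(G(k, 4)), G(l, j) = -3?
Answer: 0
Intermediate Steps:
c(O) = -2 + O² (c(O) = O² - 2 = -2 + O²)
v(k, W) = -9 (v(k, W) = -4*4 + (-2 + (-3)²) = -16 + (-2 + 9) = -16 + 7 = -9)
-7*(v(1, 6) + 9) = -7*(-9 + 9) = -7*0 = 0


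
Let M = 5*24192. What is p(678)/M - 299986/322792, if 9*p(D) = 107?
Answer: -40817777537/43925535360 ≈ -0.92925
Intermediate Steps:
p(D) = 107/9 (p(D) = (⅑)*107 = 107/9)
M = 120960
p(678)/M - 299986/322792 = (107/9)/120960 - 299986/322792 = (107/9)*(1/120960) - 299986*1/322792 = 107/1088640 - 149993/161396 = -40817777537/43925535360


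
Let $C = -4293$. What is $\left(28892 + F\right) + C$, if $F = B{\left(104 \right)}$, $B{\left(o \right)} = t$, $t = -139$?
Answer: $24460$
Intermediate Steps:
$B{\left(o \right)} = -139$
$F = -139$
$\left(28892 + F\right) + C = \left(28892 - 139\right) - 4293 = 28753 - 4293 = 24460$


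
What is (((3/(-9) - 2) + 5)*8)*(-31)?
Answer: -1984/3 ≈ -661.33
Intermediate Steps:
(((3/(-9) - 2) + 5)*8)*(-31) = (((3*(-1/9) - 2) + 5)*8)*(-31) = (((-1/3 - 2) + 5)*8)*(-31) = ((-7/3 + 5)*8)*(-31) = ((8/3)*8)*(-31) = (64/3)*(-31) = -1984/3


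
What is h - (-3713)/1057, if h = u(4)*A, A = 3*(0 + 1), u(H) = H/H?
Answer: 6884/1057 ≈ 6.5128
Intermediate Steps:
u(H) = 1
A = 3 (A = 3*1 = 3)
h = 3 (h = 1*3 = 3)
h - (-3713)/1057 = 3 - (-3713)/1057 = 3 - 1*(-3713/1057) = 3 + 3713/1057 = 6884/1057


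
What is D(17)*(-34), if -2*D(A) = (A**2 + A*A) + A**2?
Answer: 14739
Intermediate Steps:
D(A) = -3*A**2/2 (D(A) = -((A**2 + A*A) + A**2)/2 = -((A**2 + A**2) + A**2)/2 = -(2*A**2 + A**2)/2 = -3*A**2/2)
D(17)*(-34) = -3/2*17**2*(-34) = -3/2*289*(-34) = -867/2*(-34) = 14739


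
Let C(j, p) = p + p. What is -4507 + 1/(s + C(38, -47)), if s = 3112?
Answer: -13602125/3018 ≈ -4507.0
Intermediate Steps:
C(j, p) = 2*p
-4507 + 1/(s + C(38, -47)) = -4507 + 1/(3112 + 2*(-47)) = -4507 + 1/(3112 - 94) = -4507 + 1/3018 = -13602125/3018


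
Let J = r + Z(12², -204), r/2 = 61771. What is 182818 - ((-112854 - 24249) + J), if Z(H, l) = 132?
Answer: 196247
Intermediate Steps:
r = 123542 (r = 2*61771 = 123542)
J = 123674 (J = 123542 + 132 = 123674)
182818 - ((-112854 - 24249) + J) = 182818 - ((-112854 - 24249) + 123674) = 182818 - (-137103 + 123674) = 182818 - 1*(-13429) = 182818 + 13429 = 196247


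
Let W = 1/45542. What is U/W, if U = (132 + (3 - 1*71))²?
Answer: 186540032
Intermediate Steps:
W = 1/45542 ≈ 2.1958e-5
U = 4096 (U = (132 + (3 - 71))² = (132 - 68)² = 64² = 4096)
U/W = 4096/(1/45542) = 4096*45542 = 186540032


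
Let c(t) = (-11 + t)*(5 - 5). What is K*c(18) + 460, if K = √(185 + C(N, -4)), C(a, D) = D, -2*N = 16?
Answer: 460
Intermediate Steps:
N = -8 (N = -½*16 = -8)
c(t) = 0 (c(t) = (-11 + t)*0 = 0)
K = √181 (K = √(185 - 4) = √181 ≈ 13.454)
K*c(18) + 460 = √181*0 + 460 = 0 + 460 = 460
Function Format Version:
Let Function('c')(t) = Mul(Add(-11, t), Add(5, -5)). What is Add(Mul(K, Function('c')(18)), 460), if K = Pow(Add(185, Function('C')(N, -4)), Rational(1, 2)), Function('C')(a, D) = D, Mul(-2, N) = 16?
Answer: 460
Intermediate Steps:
N = -8 (N = Mul(Rational(-1, 2), 16) = -8)
Function('c')(t) = 0 (Function('c')(t) = Mul(Add(-11, t), 0) = 0)
K = Pow(181, Rational(1, 2)) (K = Pow(Add(185, -4), Rational(1, 2)) = Pow(181, Rational(1, 2)) ≈ 13.454)
Add(Mul(K, Function('c')(18)), 460) = Add(Mul(Pow(181, Rational(1, 2)), 0), 460) = Add(0, 460) = 460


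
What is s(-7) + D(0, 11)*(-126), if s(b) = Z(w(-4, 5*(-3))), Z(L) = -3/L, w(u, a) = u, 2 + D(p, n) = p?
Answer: 1011/4 ≈ 252.75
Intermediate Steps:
D(p, n) = -2 + p
s(b) = 3/4 (s(b) = -3/(-4) = -3*(-1/4) = 3/4)
s(-7) + D(0, 11)*(-126) = 3/4 + (-2 + 0)*(-126) = 3/4 - 2*(-126) = 3/4 + 252 = 1011/4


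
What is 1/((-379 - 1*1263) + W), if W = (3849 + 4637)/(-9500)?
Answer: -4750/7803743 ≈ -0.00060868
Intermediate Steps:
W = -4243/4750 (W = 8486*(-1/9500) = -4243/4750 ≈ -0.89326)
1/((-379 - 1*1263) + W) = 1/((-379 - 1*1263) - 4243/4750) = 1/((-379 - 1263) - 4243/4750) = 1/(-1642 - 4243/4750) = 1/(-7803743/4750) = -4750/7803743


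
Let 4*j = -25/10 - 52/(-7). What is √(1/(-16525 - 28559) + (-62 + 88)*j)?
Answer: 4*√43125810/4641 ≈ 5.6600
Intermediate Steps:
j = 69/56 (j = (-25/10 - 52/(-7))/4 = (-25*⅒ - 52*(-⅐))/4 = (-5/2 + 52/7)/4 = (¼)*(69/14) = 69/56 ≈ 1.2321)
√(1/(-16525 - 28559) + (-62 + 88)*j) = √(1/(-16525 - 28559) + (-62 + 88)*(69/56)) = √(1/(-45084) + 26*(69/56)) = √(-1/45084 + 897/28) = √(2527520/78897) = 4*√43125810/4641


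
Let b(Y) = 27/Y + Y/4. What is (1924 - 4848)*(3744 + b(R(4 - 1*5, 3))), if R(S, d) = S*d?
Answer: -10918947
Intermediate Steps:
b(Y) = 27/Y + Y/4 (b(Y) = 27/Y + Y*(¼) = 27/Y + Y/4)
(1924 - 4848)*(3744 + b(R(4 - 1*5, 3))) = (1924 - 4848)*(3744 + (27/(((4 - 1*5)*3)) + ((4 - 1*5)*3)/4)) = -2924*(3744 + (27/(((4 - 5)*3)) + ((4 - 5)*3)/4)) = -2924*(3744 + (27/((-1*3)) + (-1*3)/4)) = -2924*(3744 + (27/(-3) + (¼)*(-3))) = -2924*(3744 + (27*(-⅓) - ¾)) = -2924*(3744 + (-9 - ¾)) = -2924*(3744 - 39/4) = -2924*14937/4 = -10918947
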